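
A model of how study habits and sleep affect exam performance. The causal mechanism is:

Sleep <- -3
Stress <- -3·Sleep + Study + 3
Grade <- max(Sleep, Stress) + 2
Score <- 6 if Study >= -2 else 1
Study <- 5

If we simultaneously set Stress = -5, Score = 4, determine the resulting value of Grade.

Setting Stress = -5, Score = 4 by intervention discards those variables' equations.
Grade = max(Sleep, Stress) + 2  [with Sleep=-3, Stress=-5]  = -1

-1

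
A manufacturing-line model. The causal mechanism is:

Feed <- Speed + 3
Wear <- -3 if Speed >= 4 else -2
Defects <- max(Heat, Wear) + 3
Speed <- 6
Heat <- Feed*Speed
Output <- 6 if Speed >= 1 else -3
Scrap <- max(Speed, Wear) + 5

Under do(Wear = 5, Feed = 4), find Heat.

24

Setting Wear = 5, Feed = 4 by intervention discards those variables' equations.
Heat = Feed*Speed  [with Feed=4, Speed=6]  = 24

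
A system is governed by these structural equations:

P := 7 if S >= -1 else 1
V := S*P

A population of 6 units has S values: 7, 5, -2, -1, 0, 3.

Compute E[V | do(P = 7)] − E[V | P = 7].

do(P=7) breaks P's dependence on S. With P=7 fixed, V across the units is 49, 35, -14, -7, 0, 21, mean 14.
E[V|P=7] averages over only the 5 units with P=7 (S = 7, 5, -1, 0, 3): V = 49, 35, -7, 0, 21, mean 19.6.
Difference = 14 − 19.6 = -5.6.

-5.6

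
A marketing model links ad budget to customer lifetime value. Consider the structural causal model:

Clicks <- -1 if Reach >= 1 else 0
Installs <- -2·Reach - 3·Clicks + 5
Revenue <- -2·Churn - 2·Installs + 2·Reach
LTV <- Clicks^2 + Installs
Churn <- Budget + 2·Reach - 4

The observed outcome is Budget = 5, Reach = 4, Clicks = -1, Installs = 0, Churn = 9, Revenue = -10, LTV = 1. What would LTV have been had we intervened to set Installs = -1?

The intervention breaks the incoming arrows to Installs: Installs <- -2·Reach - 3·Clicks + 5 no longer applies, and Installs = -1.
Clicks = -1 if Reach >= 1 else 0  [with Reach=4]  = -1
LTV = Clicks^2 + Installs  [with Clicks=-1, Installs=-1]  = 0

0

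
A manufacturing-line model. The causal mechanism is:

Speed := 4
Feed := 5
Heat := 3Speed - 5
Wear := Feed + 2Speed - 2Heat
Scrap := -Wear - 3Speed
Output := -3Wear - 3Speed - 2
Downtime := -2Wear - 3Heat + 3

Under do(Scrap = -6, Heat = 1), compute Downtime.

The joint intervention fixes Scrap = -6, Heat = 1, removing each variable's own equation.
Wear = Feed + 2Speed - 2Heat  [with Feed=5, Speed=4, Heat=1]  = 11
Downtime = -2Wear - 3Heat + 3  [with Wear=11, Heat=1]  = -22

-22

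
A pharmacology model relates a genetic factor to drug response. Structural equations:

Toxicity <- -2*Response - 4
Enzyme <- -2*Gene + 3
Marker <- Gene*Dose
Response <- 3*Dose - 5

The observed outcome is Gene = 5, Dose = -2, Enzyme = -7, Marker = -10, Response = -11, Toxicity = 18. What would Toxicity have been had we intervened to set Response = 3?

-10

The intervention breaks the incoming arrows to Response: Response <- 3*Dose - 5 no longer applies, and Response = 3.
Toxicity = -2*Response - 4  [with Response=3]  = -10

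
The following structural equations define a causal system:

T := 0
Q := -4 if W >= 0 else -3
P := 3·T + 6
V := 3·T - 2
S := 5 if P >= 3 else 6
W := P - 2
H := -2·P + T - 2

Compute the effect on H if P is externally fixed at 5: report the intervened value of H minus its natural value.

Under do(P=5), the mechanism P := 3·T + 6 is discarded; P is fixed at 5.
H = -2·P + T - 2  [with P=5, T=0]  = -12
Without intervention: P = 3·T + 6  [with T=0]  = 6; H = -2·P + T - 2  [with P=6, T=0]  = -14.
Change = -12 − (-14) = 2.

2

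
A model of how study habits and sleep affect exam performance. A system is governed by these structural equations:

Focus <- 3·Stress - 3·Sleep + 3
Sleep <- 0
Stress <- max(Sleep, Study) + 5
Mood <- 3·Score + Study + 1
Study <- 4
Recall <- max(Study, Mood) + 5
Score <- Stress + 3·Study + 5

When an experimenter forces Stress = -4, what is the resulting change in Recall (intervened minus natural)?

-39

The intervention breaks the incoming arrows to Stress: Stress <- max(Sleep, Study) + 5 no longer applies, and Stress = -4.
Score = Stress + 3·Study + 5  [with Stress=-4, Study=4]  = 13
Mood = 3·Score + Study + 1  [with Score=13, Study=4]  = 44
Recall = max(Study, Mood) + 5  [with Study=4, Mood=44]  = 49
Without intervention: Stress = max(Sleep, Study) + 5  [with Sleep=0, Study=4]  = 9; Score = Stress + 3·Study + 5  [with Stress=9, Study=4]  = 26; Mood = 3·Score + Study + 1  [with Score=26, Study=4]  = 83; Recall = max(Study, Mood) + 5  [with Study=4, Mood=83]  = 88.
Change = 49 − 88 = -39.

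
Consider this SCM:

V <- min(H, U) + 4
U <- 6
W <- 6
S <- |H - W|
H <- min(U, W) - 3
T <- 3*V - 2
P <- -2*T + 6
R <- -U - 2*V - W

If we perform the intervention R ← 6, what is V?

7

do(R=6) replaces the equation R <- -U - 2*V - W with the constant R = 6.
No directed path runs from R to V, so V keeps its natural value.
H = min(U, W) - 3  [with U=6, W=6]  = 3
V = min(H, U) + 4  [with H=3, U=6]  = 7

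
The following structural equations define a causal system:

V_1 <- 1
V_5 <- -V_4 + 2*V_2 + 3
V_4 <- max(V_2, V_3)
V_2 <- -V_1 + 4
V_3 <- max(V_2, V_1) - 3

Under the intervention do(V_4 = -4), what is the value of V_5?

Intervening sets V_4 = -4 and removes its equation (V_4 <- max(V_2, V_3)).
V_2 = -V_1 + 4  [with V_1=1]  = 3
V_5 = -V_4 + 2*V_2 + 3  [with V_4=-4, V_2=3]  = 13

13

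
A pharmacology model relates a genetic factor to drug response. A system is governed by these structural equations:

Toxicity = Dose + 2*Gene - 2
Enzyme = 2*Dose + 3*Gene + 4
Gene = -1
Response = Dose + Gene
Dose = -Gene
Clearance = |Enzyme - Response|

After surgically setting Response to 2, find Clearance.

Under do(Response=2), the mechanism Response = Dose + Gene is discarded; Response is fixed at 2.
Dose = -Gene  [with Gene=-1]  = 1
Enzyme = 2*Dose + 3*Gene + 4  [with Dose=1, Gene=-1]  = 3
Clearance = |Enzyme - Response|  [with Enzyme=3, Response=2]  = 1

1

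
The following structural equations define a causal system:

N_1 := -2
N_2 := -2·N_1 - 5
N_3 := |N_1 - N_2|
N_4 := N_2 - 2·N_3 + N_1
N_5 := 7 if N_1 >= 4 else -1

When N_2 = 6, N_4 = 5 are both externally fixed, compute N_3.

The joint intervention fixes N_2 = 6, N_4 = 5, removing each variable's own equation.
N_3 = |N_1 - N_2|  [with N_1=-2, N_2=6]  = 8

8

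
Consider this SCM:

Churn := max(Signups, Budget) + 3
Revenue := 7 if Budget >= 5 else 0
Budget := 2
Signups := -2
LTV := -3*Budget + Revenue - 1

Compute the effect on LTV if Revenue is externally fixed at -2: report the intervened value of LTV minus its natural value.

Intervening sets Revenue = -2 and removes its equation (Revenue := 7 if Budget >= 5 else 0).
LTV = -3*Budget + Revenue - 1  [with Budget=2, Revenue=-2]  = -9
Without intervention: Revenue = 7 if Budget >= 5 else 0  [with Budget=2]  = 0; LTV = -3*Budget + Revenue - 1  [with Budget=2, Revenue=0]  = -7.
Change = -9 − (-7) = -2.

-2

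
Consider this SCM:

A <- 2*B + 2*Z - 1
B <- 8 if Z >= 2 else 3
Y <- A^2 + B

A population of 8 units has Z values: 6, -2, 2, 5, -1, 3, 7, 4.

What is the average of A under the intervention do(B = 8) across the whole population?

21

Under do(B=8), B's equation is replaced by B=8 for every unit. Per-unit A: 27, 11, 19, 25, 13, 21, 29, 23. Mean = 21.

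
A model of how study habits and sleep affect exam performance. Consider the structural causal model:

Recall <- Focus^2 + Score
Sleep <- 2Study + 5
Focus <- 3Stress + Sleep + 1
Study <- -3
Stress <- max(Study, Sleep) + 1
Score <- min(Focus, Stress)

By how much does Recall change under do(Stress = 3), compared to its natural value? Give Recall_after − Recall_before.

84

The intervention breaks the incoming arrows to Stress: Stress <- max(Study, Sleep) + 1 no longer applies, and Stress = 3.
Sleep = 2Study + 5  [with Study=-3]  = -1
Focus = 3Stress + Sleep + 1  [with Stress=3, Sleep=-1]  = 9
Score = min(Focus, Stress)  [with Focus=9, Stress=3]  = 3
Recall = Focus^2 + Score  [with Focus=9, Score=3]  = 84
Without intervention: Sleep = 2Study + 5  [with Study=-3]  = -1; Stress = max(Study, Sleep) + 1  [with Study=-3, Sleep=-1]  = 0; Focus = 3Stress + Sleep + 1  [with Stress=0, Sleep=-1]  = 0; Score = min(Focus, Stress)  [with Focus=0, Stress=0]  = 0; Recall = Focus^2 + Score  [with Focus=0, Score=0]  = 0.
Change = 84 − 0 = 84.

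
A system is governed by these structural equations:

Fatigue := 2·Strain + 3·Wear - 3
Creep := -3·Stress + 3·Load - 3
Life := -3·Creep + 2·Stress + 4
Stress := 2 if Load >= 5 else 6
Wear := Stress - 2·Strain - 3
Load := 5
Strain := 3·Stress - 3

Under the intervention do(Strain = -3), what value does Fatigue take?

The intervention breaks the incoming arrows to Strain: Strain := 3·Stress - 3 no longer applies, and Strain = -3.
Stress = 2 if Load >= 5 else 6  [with Load=5]  = 2
Wear = Stress - 2·Strain - 3  [with Stress=2, Strain=-3]  = 5
Fatigue = 2·Strain + 3·Wear - 3  [with Strain=-3, Wear=5]  = 6

6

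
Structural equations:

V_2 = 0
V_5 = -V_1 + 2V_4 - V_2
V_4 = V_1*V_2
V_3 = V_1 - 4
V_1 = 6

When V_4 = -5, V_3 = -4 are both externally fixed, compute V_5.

The joint intervention fixes V_4 = -5, V_3 = -4, removing each variable's own equation.
V_5 = -V_1 + 2V_4 - V_2  [with V_1=6, V_4=-5, V_2=0]  = -16

-16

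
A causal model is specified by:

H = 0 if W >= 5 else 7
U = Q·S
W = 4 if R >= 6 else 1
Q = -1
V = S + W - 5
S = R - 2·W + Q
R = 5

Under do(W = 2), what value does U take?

0

The intervention breaks the incoming arrows to W: W = 4 if R >= 6 else 1 no longer applies, and W = 2.
S = R - 2·W + Q  [with R=5, W=2, Q=-1]  = 0
U = Q·S  [with Q=-1, S=0]  = 0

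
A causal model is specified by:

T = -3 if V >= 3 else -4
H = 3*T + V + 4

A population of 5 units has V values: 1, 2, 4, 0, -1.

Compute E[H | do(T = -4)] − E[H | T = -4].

Under do(T=-4), T's equation is replaced by T=-4 for every unit. Per-unit H: -7, -6, -4, -8, -9. Mean = -6.8.
Observing T=-4 restricts to units where T's equation naturally yields -4: V ∈ {1, 2, 0, -1}. In that subpopulation H = -7, -6, -8, -9, mean -7.5.
Difference = -6.8 − (-7.5) = 0.7.

0.7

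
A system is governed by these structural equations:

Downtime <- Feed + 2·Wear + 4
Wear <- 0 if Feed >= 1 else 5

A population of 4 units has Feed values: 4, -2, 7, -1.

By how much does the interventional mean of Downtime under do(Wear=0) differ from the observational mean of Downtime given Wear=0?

-3.5

Every unit gets Wear=0 under the intervention. Downtime values become 8, 2, 11, 3; E[Downtime|do(Wear=0)] = 6.
Observing Wear=0 restricts to units where Wear's equation naturally yields 0: Feed ∈ {4, 7}. In that subpopulation Downtime = 8, 11, mean 9.5.
Difference = 6 − 9.5 = -3.5.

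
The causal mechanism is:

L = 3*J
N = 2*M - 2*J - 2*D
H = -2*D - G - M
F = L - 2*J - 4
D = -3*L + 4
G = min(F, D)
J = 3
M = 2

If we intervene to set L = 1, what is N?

-4

The intervention breaks the incoming arrows to L: L = 3*J no longer applies, and L = 1.
D = -3*L + 4  [with L=1]  = 1
N = 2*M - 2*J - 2*D  [with M=2, J=3, D=1]  = -4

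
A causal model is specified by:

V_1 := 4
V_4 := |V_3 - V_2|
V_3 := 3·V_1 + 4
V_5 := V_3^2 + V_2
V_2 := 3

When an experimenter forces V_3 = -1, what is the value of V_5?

4

do(V_3=-1) replaces the equation V_3 := 3·V_1 + 4 with the constant V_3 = -1.
V_5 = V_3^2 + V_2  [with V_3=-1, V_2=3]  = 4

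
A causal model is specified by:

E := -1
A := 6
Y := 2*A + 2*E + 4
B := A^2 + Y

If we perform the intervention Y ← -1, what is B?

The intervention breaks the incoming arrows to Y: Y := 2*A + 2*E + 4 no longer applies, and Y = -1.
B = A^2 + Y  [with A=6, Y=-1]  = 35

35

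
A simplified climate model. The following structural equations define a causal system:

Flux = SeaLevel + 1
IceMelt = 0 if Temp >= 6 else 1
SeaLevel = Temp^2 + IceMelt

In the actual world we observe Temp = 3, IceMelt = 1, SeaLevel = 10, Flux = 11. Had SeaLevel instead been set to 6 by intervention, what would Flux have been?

The intervention breaks the incoming arrows to SeaLevel: SeaLevel = Temp^2 + IceMelt no longer applies, and SeaLevel = 6.
Flux = SeaLevel + 1  [with SeaLevel=6]  = 7

7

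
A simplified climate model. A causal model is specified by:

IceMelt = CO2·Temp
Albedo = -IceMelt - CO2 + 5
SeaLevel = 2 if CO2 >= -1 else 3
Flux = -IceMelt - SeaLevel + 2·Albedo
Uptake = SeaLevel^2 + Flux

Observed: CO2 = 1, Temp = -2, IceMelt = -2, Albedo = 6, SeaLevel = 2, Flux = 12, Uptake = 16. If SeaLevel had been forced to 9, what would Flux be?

5

The intervention breaks the incoming arrows to SeaLevel: SeaLevel = 2 if CO2 >= -1 else 3 no longer applies, and SeaLevel = 9.
IceMelt = CO2·Temp  [with CO2=1, Temp=-2]  = -2
Albedo = -IceMelt - CO2 + 5  [with IceMelt=-2, CO2=1]  = 6
Flux = -IceMelt - SeaLevel + 2·Albedo  [with IceMelt=-2, SeaLevel=9, Albedo=6]  = 5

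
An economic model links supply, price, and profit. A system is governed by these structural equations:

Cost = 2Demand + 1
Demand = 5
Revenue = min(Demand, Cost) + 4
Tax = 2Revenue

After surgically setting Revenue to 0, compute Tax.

0

The intervention breaks the incoming arrows to Revenue: Revenue = min(Demand, Cost) + 4 no longer applies, and Revenue = 0.
Tax = 2Revenue  [with Revenue=0]  = 0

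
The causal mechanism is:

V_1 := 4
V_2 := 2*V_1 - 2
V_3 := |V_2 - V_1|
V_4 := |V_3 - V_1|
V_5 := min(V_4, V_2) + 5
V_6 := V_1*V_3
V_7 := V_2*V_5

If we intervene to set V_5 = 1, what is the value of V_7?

Under do(V_5=1), the mechanism V_5 := min(V_4, V_2) + 5 is discarded; V_5 is fixed at 1.
V_2 = 2*V_1 - 2  [with V_1=4]  = 6
V_7 = V_2*V_5  [with V_2=6, V_5=1]  = 6

6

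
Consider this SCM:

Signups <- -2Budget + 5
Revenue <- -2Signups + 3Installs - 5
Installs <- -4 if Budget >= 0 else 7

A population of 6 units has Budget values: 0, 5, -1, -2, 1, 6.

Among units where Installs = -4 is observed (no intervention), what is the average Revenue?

-15

E[Revenue|Installs=-4] averages over only the 4 units with Installs=-4 (Budget = 0, 5, 1, 6): Revenue = -27, -7, -23, -3, mean -15.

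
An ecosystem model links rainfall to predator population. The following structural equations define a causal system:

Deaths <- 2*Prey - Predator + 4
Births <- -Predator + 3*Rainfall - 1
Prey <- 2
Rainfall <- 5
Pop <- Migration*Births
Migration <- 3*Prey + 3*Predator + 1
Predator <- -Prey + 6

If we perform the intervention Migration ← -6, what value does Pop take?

-60

Intervening sets Migration = -6 and removes its equation (Migration <- 3*Prey + 3*Predator + 1).
Predator = -Prey + 6  [with Prey=2]  = 4
Births = -Predator + 3*Rainfall - 1  [with Predator=4, Rainfall=5]  = 10
Pop = Migration*Births  [with Migration=-6, Births=10]  = -60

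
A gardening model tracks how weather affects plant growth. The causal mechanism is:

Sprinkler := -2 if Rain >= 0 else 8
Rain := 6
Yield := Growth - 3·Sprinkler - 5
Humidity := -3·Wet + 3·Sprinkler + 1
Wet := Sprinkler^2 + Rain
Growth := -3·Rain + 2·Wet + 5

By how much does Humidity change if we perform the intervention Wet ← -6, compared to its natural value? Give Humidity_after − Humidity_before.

do(Wet=-6) replaces the equation Wet := Sprinkler^2 + Rain with the constant Wet = -6.
Sprinkler = -2 if Rain >= 0 else 8  [with Rain=6]  = -2
Humidity = -3·Wet + 3·Sprinkler + 1  [with Wet=-6, Sprinkler=-2]  = 13
Without intervention: Sprinkler = -2 if Rain >= 0 else 8  [with Rain=6]  = -2; Wet = Sprinkler^2 + Rain  [with Sprinkler=-2, Rain=6]  = 10; Humidity = -3·Wet + 3·Sprinkler + 1  [with Wet=10, Sprinkler=-2]  = -35.
Change = 13 − (-35) = 48.

48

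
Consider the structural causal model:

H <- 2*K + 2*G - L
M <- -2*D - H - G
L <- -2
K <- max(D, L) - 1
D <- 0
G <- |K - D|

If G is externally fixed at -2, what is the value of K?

-1

Under do(G=-2), the mechanism G <- |K - D| is discarded; G is fixed at -2.
Since K is not a descendant of the intervened variable, it is unaffected.
K = max(D, L) - 1  [with D=0, L=-2]  = -1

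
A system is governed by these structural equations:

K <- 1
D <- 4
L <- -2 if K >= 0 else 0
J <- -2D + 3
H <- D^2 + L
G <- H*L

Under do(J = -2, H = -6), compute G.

The joint intervention fixes J = -2, H = -6, removing each variable's own equation.
L = -2 if K >= 0 else 0  [with K=1]  = -2
G = H*L  [with H=-6, L=-2]  = 12

12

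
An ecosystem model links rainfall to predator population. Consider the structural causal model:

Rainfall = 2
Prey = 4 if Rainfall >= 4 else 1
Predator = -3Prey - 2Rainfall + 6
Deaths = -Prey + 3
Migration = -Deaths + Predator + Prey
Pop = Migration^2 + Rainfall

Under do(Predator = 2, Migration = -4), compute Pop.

18

Setting Predator = 2, Migration = -4 by intervention discards those variables' equations.
Pop = Migration^2 + Rainfall  [with Migration=-4, Rainfall=2]  = 18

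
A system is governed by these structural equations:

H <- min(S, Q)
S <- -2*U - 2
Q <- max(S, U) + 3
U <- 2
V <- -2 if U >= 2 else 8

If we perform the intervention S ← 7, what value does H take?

7

do(S=7) replaces the equation S <- -2*U - 2 with the constant S = 7.
Q = max(S, U) + 3  [with S=7, U=2]  = 10
H = min(S, Q)  [with S=7, Q=10]  = 7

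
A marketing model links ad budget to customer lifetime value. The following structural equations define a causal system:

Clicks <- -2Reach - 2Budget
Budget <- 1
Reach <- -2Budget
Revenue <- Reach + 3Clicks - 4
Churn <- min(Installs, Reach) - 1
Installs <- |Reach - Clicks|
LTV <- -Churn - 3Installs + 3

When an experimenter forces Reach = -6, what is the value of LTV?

Under do(Reach=-6), the mechanism Reach <- -2Budget is discarded; Reach is fixed at -6.
Clicks = -2Reach - 2Budget  [with Reach=-6, Budget=1]  = 10
Installs = |Reach - Clicks|  [with Reach=-6, Clicks=10]  = 16
Churn = min(Installs, Reach) - 1  [with Installs=16, Reach=-6]  = -7
LTV = -Churn - 3Installs + 3  [with Churn=-7, Installs=16]  = -38

-38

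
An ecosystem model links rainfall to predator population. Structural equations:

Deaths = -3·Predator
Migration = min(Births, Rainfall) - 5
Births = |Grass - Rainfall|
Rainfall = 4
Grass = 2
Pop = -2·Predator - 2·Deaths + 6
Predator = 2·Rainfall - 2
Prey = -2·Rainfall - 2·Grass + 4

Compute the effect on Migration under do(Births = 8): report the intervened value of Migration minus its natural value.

2

Under do(Births=8), the mechanism Births = |Grass - Rainfall| is discarded; Births is fixed at 8.
Migration = min(Births, Rainfall) - 5  [with Births=8, Rainfall=4]  = -1
Without intervention: Births = |Grass - Rainfall|  [with Grass=2, Rainfall=4]  = 2; Migration = min(Births, Rainfall) - 5  [with Births=2, Rainfall=4]  = -3.
Change = -1 − (-3) = 2.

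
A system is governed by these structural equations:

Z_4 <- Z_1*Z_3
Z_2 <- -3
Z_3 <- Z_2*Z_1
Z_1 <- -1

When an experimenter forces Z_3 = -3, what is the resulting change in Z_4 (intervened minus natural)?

The intervention breaks the incoming arrows to Z_3: Z_3 <- Z_2*Z_1 no longer applies, and Z_3 = -3.
Z_4 = Z_1*Z_3  [with Z_1=-1, Z_3=-3]  = 3
Without intervention: Z_3 = Z_2*Z_1  [with Z_2=-3, Z_1=-1]  = 3; Z_4 = Z_1*Z_3  [with Z_1=-1, Z_3=3]  = -3.
Change = 3 − (-3) = 6.

6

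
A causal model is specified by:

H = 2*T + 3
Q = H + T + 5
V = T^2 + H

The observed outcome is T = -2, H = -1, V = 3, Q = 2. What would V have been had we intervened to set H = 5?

The intervention breaks the incoming arrows to H: H = 2*T + 3 no longer applies, and H = 5.
V = T^2 + H  [with T=-2, H=5]  = 9

9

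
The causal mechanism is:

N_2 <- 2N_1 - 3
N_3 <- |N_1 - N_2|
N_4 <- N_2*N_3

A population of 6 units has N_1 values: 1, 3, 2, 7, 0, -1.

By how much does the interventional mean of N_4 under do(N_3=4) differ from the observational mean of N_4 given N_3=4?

Under do(N_3=4), N_3's equation is replaced by N_3=4 for every unit. Per-unit N_4: -4, 12, 4, 44, -12, -20. Mean = 4.
Conditioning on N_3=4 selects the 2 unit(s) with N_1 ∈ {7, -1}. Their N_4 values: 44, -20. Mean = 12.
Difference = 4 − 12 = -8.

-8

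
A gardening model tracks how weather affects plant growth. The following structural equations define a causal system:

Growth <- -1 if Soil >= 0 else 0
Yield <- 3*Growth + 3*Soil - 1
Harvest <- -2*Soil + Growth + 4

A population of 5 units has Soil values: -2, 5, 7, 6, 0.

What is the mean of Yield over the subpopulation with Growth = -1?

E[Yield|Growth=-1] averages over only the 4 units with Growth=-1 (Soil = 5, 7, 6, 0): Yield = 11, 17, 14, -4, mean 9.5.

9.5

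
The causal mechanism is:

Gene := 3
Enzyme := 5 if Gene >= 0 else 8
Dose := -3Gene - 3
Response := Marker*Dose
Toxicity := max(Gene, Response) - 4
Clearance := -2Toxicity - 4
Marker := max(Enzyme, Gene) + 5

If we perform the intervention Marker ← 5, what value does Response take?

-60

Intervening sets Marker = 5 and removes its equation (Marker := max(Enzyme, Gene) + 5).
Dose = -3Gene - 3  [with Gene=3]  = -12
Response = Marker*Dose  [with Marker=5, Dose=-12]  = -60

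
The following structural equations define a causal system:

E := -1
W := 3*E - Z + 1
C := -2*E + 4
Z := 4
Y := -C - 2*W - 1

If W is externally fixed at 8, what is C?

6

The intervention breaks the incoming arrows to W: W := 3*E - Z + 1 no longer applies, and W = 8.
C is not downstream of the intervention, so its value is determined by the original equations.
C = -2*E + 4  [with E=-1]  = 6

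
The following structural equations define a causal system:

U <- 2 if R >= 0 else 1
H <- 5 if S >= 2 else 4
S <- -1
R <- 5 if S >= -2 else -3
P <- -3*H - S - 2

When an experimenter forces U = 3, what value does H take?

Under do(U=3), the mechanism U <- 2 if R >= 0 else 1 is discarded; U is fixed at 3.
No directed path runs from U to H, so H keeps its natural value.
H = 5 if S >= 2 else 4  [with S=-1]  = 4

4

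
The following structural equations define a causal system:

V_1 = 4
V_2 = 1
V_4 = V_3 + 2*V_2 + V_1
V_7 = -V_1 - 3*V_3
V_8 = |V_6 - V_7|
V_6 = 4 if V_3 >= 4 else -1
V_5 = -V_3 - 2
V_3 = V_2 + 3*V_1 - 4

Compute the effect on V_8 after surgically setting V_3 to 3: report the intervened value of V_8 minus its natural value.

The intervention breaks the incoming arrows to V_3: V_3 = V_2 + 3*V_1 - 4 no longer applies, and V_3 = 3.
V_6 = 4 if V_3 >= 4 else -1  [with V_3=3]  = -1
V_7 = -V_1 - 3*V_3  [with V_1=4, V_3=3]  = -13
V_8 = |V_6 - V_7|  [with V_6=-1, V_7=-13]  = 12
Without intervention: V_3 = V_2 + 3*V_1 - 4  [with V_2=1, V_1=4]  = 9; V_6 = 4 if V_3 >= 4 else -1  [with V_3=9]  = 4; V_7 = -V_1 - 3*V_3  [with V_1=4, V_3=9]  = -31; V_8 = |V_6 - V_7|  [with V_6=4, V_7=-31]  = 35.
Change = 12 − 35 = -23.

-23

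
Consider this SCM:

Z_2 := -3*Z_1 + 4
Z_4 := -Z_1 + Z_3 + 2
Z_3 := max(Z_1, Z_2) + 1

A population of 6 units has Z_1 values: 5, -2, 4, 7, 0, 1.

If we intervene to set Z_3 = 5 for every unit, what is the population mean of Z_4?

do(Z_3=5) breaks Z_3's dependence on Z_1. With Z_3=5 fixed, Z_4 across the units is 2, 9, 3, 0, 7, 6, mean 4.5.

4.5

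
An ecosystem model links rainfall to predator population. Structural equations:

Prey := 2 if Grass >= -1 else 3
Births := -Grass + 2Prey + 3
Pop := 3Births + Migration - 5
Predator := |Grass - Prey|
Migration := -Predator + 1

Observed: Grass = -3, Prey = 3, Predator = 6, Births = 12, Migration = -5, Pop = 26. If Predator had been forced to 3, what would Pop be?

29

The intervention breaks the incoming arrows to Predator: Predator := |Grass - Prey| no longer applies, and Predator = 3.
Prey = 2 if Grass >= -1 else 3  [with Grass=-3]  = 3
Births = -Grass + 2Prey + 3  [with Grass=-3, Prey=3]  = 12
Migration = -Predator + 1  [with Predator=3]  = -2
Pop = 3Births + Migration - 5  [with Births=12, Migration=-2]  = 29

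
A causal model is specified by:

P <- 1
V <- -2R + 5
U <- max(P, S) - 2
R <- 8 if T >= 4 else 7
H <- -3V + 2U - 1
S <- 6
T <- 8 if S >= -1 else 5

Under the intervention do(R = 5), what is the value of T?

8

The intervention breaks the incoming arrows to R: R <- 8 if T >= 4 else 7 no longer applies, and R = 5.
Since T is not a descendant of the intervened variable, it is unaffected.
T = 8 if S >= -1 else 5  [with S=6]  = 8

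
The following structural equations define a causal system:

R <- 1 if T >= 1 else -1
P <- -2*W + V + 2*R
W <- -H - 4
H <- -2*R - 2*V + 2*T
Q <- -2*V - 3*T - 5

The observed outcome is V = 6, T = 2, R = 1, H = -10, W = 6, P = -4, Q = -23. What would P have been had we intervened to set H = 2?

Under do(H=2), the mechanism H <- -2*R - 2*V + 2*T is discarded; H is fixed at 2.
R = 1 if T >= 1 else -1  [with T=2]  = 1
W = -H - 4  [with H=2]  = -6
P = -2*W + V + 2*R  [with W=-6, V=6, R=1]  = 20

20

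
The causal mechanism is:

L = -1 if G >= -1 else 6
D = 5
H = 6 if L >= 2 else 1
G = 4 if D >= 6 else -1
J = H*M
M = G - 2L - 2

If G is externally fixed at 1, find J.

1

Under do(G=1), the mechanism G = 4 if D >= 6 else -1 is discarded; G is fixed at 1.
L = -1 if G >= -1 else 6  [with G=1]  = -1
M = G - 2L - 2  [with G=1, L=-1]  = 1
H = 6 if L >= 2 else 1  [with L=-1]  = 1
J = H*M  [with H=1, M=1]  = 1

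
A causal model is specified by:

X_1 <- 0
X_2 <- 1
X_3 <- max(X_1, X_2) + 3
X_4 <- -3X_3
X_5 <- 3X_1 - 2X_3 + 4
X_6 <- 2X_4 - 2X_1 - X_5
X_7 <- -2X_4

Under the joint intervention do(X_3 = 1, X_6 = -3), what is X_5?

2

The joint intervention fixes X_3 = 1, X_6 = -3, removing each variable's own equation.
X_5 = 3X_1 - 2X_3 + 4  [with X_1=0, X_3=1]  = 2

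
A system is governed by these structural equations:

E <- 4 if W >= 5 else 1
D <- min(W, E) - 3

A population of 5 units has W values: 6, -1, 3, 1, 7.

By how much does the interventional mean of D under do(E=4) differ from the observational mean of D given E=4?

Under do(E=4), E's equation is replaced by E=4 for every unit. Per-unit D: 1, -4, 0, -2, 1. Mean = -0.8.
Observing E=4 restricts to units where E's equation naturally yields 4: W ∈ {6, 7}. In that subpopulation D = 1, 1, mean 1.
Difference = -0.8 − 1 = -1.8.

-1.8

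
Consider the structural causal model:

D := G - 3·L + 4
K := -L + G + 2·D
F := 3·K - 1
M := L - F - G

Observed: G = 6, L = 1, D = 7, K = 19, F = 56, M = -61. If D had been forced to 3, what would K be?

11

The intervention breaks the incoming arrows to D: D := G - 3·L + 4 no longer applies, and D = 3.
K = -L + G + 2·D  [with L=1, G=6, D=3]  = 11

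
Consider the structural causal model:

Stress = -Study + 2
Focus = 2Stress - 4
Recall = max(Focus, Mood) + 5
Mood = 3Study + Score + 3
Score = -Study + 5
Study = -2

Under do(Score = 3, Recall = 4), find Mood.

0

Setting Score = 3, Recall = 4 by intervention discards those variables' equations.
Mood = 3Study + Score + 3  [with Study=-2, Score=3]  = 0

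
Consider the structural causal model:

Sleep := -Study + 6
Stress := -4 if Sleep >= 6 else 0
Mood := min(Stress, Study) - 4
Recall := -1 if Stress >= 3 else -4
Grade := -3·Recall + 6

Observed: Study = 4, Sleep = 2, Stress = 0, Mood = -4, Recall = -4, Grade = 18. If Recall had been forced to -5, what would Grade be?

21

The intervention breaks the incoming arrows to Recall: Recall := -1 if Stress >= 3 else -4 no longer applies, and Recall = -5.
Grade = -3·Recall + 6  [with Recall=-5]  = 21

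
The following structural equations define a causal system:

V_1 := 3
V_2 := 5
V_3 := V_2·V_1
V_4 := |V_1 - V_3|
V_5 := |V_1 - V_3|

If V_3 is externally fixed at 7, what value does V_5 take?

do(V_3=7) replaces the equation V_3 := V_2·V_1 with the constant V_3 = 7.
V_5 = |V_1 - V_3|  [with V_1=3, V_3=7]  = 4

4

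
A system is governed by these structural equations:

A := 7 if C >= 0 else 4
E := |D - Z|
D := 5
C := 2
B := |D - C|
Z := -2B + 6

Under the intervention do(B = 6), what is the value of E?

11

The intervention breaks the incoming arrows to B: B := |D - C| no longer applies, and B = 6.
Z = -2B + 6  [with B=6]  = -6
E = |D - Z|  [with D=5, Z=-6]  = 11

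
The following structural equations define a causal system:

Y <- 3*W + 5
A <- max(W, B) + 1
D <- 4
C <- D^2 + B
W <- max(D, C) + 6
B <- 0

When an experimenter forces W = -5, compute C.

Under do(W=-5), the mechanism W <- max(D, C) + 6 is discarded; W is fixed at -5.
Since C is not a descendant of the intervened variable, it is unaffected.
C = D^2 + B  [with D=4, B=0]  = 16

16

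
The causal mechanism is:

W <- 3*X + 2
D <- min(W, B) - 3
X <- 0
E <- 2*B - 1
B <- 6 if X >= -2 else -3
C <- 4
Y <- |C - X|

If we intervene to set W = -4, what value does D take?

The intervention breaks the incoming arrows to W: W <- 3*X + 2 no longer applies, and W = -4.
B = 6 if X >= -2 else -3  [with X=0]  = 6
D = min(W, B) - 3  [with W=-4, B=6]  = -7

-7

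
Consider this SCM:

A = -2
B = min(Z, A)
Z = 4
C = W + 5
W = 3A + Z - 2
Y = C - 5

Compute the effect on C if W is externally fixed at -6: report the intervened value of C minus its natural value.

The intervention breaks the incoming arrows to W: W = 3A + Z - 2 no longer applies, and W = -6.
C = W + 5  [with W=-6]  = -1
Without intervention: W = 3A + Z - 2  [with A=-2, Z=4]  = -4; C = W + 5  [with W=-4]  = 1.
Change = -1 − 1 = -2.

-2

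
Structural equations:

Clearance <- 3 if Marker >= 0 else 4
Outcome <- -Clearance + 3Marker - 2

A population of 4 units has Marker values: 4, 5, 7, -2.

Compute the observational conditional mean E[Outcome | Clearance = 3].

E[Outcome|Clearance=3] averages over only the 3 units with Clearance=3 (Marker = 4, 5, 7): Outcome = 7, 10, 16, mean 11.

11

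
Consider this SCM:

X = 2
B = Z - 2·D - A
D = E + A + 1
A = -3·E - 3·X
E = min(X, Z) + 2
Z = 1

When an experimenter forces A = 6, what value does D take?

10

Intervening sets A = 6 and removes its equation (A = -3·E - 3·X).
E = min(X, Z) + 2  [with X=2, Z=1]  = 3
D = E + A + 1  [with E=3, A=6]  = 10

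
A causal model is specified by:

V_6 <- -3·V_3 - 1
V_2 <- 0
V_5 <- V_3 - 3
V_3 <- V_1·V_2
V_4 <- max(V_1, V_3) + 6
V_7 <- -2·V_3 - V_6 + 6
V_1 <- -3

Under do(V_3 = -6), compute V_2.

Under do(V_3=-6), the mechanism V_3 <- V_1·V_2 is discarded; V_3 is fixed at -6.
Since V_2 is not a descendant of the intervened variable, it is unaffected.

0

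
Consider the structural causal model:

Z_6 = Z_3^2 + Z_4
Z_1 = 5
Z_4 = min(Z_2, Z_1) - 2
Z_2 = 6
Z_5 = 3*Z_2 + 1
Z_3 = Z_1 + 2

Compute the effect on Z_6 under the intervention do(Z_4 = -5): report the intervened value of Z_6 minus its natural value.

Under do(Z_4=-5), the mechanism Z_4 = min(Z_2, Z_1) - 2 is discarded; Z_4 is fixed at -5.
Z_3 = Z_1 + 2  [with Z_1=5]  = 7
Z_6 = Z_3^2 + Z_4  [with Z_3=7, Z_4=-5]  = 44
Without intervention: Z_3 = Z_1 + 2  [with Z_1=5]  = 7; Z_4 = min(Z_2, Z_1) - 2  [with Z_2=6, Z_1=5]  = 3; Z_6 = Z_3^2 + Z_4  [with Z_3=7, Z_4=3]  = 52.
Change = 44 − 52 = -8.

-8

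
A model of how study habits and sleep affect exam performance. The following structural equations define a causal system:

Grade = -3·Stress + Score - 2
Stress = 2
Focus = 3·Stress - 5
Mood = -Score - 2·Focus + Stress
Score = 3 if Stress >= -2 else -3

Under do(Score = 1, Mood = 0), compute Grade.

-7

Setting Score = 1, Mood = 0 by intervention discards those variables' equations.
Grade = -3·Stress + Score - 2  [with Stress=2, Score=1]  = -7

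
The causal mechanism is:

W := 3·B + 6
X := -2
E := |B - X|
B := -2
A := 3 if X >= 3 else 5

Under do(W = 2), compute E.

0

Intervening sets W = 2 and removes its equation (W := 3·B + 6).
No directed path runs from W to E, so E keeps its natural value.
E = |B - X|  [with B=-2, X=-2]  = 0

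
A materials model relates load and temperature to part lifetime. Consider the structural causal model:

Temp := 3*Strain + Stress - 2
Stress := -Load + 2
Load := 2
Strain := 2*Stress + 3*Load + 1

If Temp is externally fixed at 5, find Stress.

The intervention breaks the incoming arrows to Temp: Temp := 3*Strain + Stress - 2 no longer applies, and Temp = 5.
Since Stress is not a descendant of the intervened variable, it is unaffected.
Stress = -Load + 2  [with Load=2]  = 0

0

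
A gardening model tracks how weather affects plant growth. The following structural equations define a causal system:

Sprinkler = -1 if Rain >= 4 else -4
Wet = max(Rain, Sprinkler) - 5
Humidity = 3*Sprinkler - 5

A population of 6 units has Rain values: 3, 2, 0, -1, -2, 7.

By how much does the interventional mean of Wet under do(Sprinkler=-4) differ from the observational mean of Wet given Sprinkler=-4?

1.1

Under do(Sprinkler=-4), Sprinkler's equation is replaced by Sprinkler=-4 for every unit. Per-unit Wet: -2, -3, -5, -6, -7, 2. Mean = -3.5.
Conditioning on Sprinkler=-4 selects the 5 unit(s) with Rain ∈ {3, 2, 0, -1, -2}. Their Wet values: -2, -3, -5, -6, -7. Mean = -4.6.
Difference = -3.5 − (-4.6) = 1.1.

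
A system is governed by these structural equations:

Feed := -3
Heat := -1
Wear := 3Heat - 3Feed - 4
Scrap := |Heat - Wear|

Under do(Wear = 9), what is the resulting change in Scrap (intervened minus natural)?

7

The intervention breaks the incoming arrows to Wear: Wear := 3Heat - 3Feed - 4 no longer applies, and Wear = 9.
Scrap = |Heat - Wear|  [with Heat=-1, Wear=9]  = 10
Without intervention: Wear = 3Heat - 3Feed - 4  [with Heat=-1, Feed=-3]  = 2; Scrap = |Heat - Wear|  [with Heat=-1, Wear=2]  = 3.
Change = 10 − 3 = 7.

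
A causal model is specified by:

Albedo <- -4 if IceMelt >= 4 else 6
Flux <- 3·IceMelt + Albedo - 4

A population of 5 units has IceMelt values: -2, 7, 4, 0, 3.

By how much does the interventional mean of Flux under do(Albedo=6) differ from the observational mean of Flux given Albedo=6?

6.2

Under do(Albedo=6), Albedo's equation is replaced by Albedo=6 for every unit. Per-unit Flux: -4, 23, 14, 2, 11. Mean = 9.2.
Conditioning on Albedo=6 selects the 3 unit(s) with IceMelt ∈ {-2, 0, 3}. Their Flux values: -4, 2, 11. Mean = 3.
Difference = 9.2 − 3 = 6.2.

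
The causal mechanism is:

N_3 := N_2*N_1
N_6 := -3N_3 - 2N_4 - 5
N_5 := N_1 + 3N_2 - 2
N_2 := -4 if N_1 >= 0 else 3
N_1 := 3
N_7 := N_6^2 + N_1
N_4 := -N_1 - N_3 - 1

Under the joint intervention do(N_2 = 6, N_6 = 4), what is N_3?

18

The joint intervention fixes N_2 = 6, N_6 = 4, removing each variable's own equation.
N_3 = N_2*N_1  [with N_2=6, N_1=3]  = 18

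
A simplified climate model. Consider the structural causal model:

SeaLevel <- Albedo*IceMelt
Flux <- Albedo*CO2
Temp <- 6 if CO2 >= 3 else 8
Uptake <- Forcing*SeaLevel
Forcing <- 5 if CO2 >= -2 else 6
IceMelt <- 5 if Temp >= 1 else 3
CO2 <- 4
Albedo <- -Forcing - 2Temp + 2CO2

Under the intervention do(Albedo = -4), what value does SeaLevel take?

The intervention breaks the incoming arrows to Albedo: Albedo <- -Forcing - 2Temp + 2CO2 no longer applies, and Albedo = -4.
Temp = 6 if CO2 >= 3 else 8  [with CO2=4]  = 6
IceMelt = 5 if Temp >= 1 else 3  [with Temp=6]  = 5
SeaLevel = Albedo*IceMelt  [with Albedo=-4, IceMelt=5]  = -20

-20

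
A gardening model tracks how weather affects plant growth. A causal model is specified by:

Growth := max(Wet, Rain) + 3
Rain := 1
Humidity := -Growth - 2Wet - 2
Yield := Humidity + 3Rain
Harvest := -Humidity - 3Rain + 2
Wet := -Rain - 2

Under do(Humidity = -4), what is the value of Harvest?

3

Under do(Humidity=-4), the mechanism Humidity := -Growth - 2Wet - 2 is discarded; Humidity is fixed at -4.
Harvest = -Humidity - 3Rain + 2  [with Humidity=-4, Rain=1]  = 3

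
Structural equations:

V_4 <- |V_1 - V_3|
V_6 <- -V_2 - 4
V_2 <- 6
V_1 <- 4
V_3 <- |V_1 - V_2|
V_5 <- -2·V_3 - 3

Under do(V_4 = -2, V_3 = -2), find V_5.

The joint intervention fixes V_4 = -2, V_3 = -2, removing each variable's own equation.
V_5 = -2·V_3 - 3  [with V_3=-2]  = 1

1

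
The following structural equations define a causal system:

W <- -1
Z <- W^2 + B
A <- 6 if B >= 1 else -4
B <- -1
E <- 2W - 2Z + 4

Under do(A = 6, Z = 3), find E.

Under do(A = 6, Z = 3), each intervened variable's structural equation is replaced by its fixed value.
E = 2W - 2Z + 4  [with W=-1, Z=3]  = -4

-4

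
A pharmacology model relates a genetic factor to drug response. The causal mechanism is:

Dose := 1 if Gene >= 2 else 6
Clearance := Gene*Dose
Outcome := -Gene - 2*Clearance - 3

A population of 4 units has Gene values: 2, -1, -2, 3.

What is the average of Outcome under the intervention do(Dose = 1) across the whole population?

-4.5

do(Dose=1) breaks Dose's dependence on Gene. With Dose=1 fixed, Outcome across the units is -9, 0, 3, -12, mean -4.5.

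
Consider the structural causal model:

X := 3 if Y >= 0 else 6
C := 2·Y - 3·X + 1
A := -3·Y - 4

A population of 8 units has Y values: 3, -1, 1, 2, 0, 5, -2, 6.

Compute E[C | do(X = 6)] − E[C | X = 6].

Every unit gets X=6 under the intervention. C values become -11, -19, -15, -13, -17, -7, -21, -5; E[C|do(X=6)] = -13.5.
Conditioning on X=6 selects the 2 unit(s) with Y ∈ {-1, -2}. Their C values: -19, -21. Mean = -20.
Difference = -13.5 − (-20) = 6.5.

6.5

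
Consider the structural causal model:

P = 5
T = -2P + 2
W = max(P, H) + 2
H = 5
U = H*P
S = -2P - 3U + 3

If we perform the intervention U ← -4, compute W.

7

do(U=-4) replaces the equation U = H*P with the constant U = -4.
W is not downstream of the intervention, so its value is determined by the original equations.
W = max(P, H) + 2  [with P=5, H=5]  = 7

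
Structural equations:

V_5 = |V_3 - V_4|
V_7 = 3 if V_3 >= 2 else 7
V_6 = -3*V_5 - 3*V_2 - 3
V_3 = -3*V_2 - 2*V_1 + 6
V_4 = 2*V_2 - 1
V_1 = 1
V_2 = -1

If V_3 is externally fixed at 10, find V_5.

13

do(V_3=10) replaces the equation V_3 = -3*V_2 - 2*V_1 + 6 with the constant V_3 = 10.
V_4 = 2*V_2 - 1  [with V_2=-1]  = -3
V_5 = |V_3 - V_4|  [with V_3=10, V_4=-3]  = 13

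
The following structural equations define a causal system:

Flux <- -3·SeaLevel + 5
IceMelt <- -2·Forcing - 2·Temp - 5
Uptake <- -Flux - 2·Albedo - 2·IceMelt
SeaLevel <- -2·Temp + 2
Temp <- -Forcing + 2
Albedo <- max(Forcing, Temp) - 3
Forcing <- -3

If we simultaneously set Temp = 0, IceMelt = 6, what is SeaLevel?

2

Under do(Temp = 0, IceMelt = 6), each intervened variable's structural equation is replaced by its fixed value.
SeaLevel = -2·Temp + 2  [with Temp=0]  = 2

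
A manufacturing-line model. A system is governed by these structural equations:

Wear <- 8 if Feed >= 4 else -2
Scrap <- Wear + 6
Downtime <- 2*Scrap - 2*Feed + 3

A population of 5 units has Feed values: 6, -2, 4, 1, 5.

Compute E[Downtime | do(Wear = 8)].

The intervention sets Wear=8 in all 5 units regardless of Feed. Recomputing Downtime per unit gives 19, 35, 23, 29, 21; average 25.4.

25.4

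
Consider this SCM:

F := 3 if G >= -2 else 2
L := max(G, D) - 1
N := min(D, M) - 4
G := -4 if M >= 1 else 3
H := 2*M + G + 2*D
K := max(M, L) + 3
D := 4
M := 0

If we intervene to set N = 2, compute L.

The intervention breaks the incoming arrows to N: N := min(D, M) - 4 no longer applies, and N = 2.
L is not downstream of the intervention, so its value is determined by the original equations.
G = -4 if M >= 1 else 3  [with M=0]  = 3
L = max(G, D) - 1  [with G=3, D=4]  = 3

3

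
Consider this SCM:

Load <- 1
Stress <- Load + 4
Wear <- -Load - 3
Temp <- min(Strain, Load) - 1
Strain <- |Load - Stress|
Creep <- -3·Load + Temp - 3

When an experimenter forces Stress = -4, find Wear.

-4

Under do(Stress=-4), the mechanism Stress <- Load + 4 is discarded; Stress is fixed at -4.
No directed path runs from Stress to Wear, so Wear keeps its natural value.
Wear = -Load - 3  [with Load=1]  = -4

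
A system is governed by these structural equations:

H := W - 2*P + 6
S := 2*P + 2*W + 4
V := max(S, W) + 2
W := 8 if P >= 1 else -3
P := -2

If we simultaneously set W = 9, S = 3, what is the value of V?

Under do(W = 9, S = 3), each intervened variable's structural equation is replaced by its fixed value.
V = max(S, W) + 2  [with S=3, W=9]  = 11

11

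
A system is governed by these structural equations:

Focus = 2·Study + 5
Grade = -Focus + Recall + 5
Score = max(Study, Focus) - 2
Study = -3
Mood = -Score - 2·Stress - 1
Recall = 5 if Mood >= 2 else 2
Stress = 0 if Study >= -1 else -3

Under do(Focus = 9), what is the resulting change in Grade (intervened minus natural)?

-13

The intervention breaks the incoming arrows to Focus: Focus = 2·Study + 5 no longer applies, and Focus = 9.
Stress = 0 if Study >= -1 else -3  [with Study=-3]  = -3
Score = max(Study, Focus) - 2  [with Study=-3, Focus=9]  = 7
Mood = -Score - 2·Stress - 1  [with Score=7, Stress=-3]  = -2
Recall = 5 if Mood >= 2 else 2  [with Mood=-2]  = 2
Grade = -Focus + Recall + 5  [with Focus=9, Recall=2]  = -2
Without intervention: Stress = 0 if Study >= -1 else -3  [with Study=-3]  = -3; Focus = 2·Study + 5  [with Study=-3]  = -1; Score = max(Study, Focus) - 2  [with Study=-3, Focus=-1]  = -3; Mood = -Score - 2·Stress - 1  [with Score=-3, Stress=-3]  = 8; Recall = 5 if Mood >= 2 else 2  [with Mood=8]  = 5; Grade = -Focus + Recall + 5  [with Focus=-1, Recall=5]  = 11.
Change = -2 − 11 = -13.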